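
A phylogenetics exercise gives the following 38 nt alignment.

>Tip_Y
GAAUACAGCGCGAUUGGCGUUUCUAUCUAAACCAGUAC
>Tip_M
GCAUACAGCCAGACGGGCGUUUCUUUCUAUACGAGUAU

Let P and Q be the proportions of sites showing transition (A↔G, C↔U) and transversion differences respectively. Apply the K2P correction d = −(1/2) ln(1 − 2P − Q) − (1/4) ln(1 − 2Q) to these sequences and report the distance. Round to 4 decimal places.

0.2858

Mismatches occur at site 2 (A/C, transversion), site 10 (G/C, transversion), site 11 (C/A, transversion), site 14 (U/C, transition), site 15 (U/G, transversion), site 25 (A/U, transversion), site 30 (A/U, transversion), site 33 (C/G, transversion), site 38 (C/U, transition).
Of the 9 differences, 2 transitions and 7 transversions over 38 sites: P = 2/38 = 0.052632, Q = 7/38 = 0.184211.
d = −0.5·ln(0.710525) − 0.25·ln(0.631578) = −0.5·(-0.341751) − 0.25·(-0.459534) = 0.2858.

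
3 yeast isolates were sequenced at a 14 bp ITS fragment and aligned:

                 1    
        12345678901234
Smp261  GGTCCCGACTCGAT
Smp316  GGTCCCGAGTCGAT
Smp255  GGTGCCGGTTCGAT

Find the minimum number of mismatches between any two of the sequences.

1

Pairwise Hamming distances:
  Smp261 vs Smp316: 1
  Smp261 vs Smp255: 3
  Smp316 vs Smp255: 3
The smallest is 1, between Smp261 and Smp316.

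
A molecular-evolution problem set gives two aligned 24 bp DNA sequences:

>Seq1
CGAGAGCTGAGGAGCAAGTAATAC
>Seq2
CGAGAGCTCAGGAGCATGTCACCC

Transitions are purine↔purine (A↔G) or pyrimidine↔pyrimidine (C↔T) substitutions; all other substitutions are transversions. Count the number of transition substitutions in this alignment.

1

Differing sites — 9:G/C (Tv); 17:A/T (Tv); 20:A/C (Tv); 22:T/C (Ti); 23:A/C (Tv).
Of the 5 differences, 1 transition and 4 transversions, so the answer is 1.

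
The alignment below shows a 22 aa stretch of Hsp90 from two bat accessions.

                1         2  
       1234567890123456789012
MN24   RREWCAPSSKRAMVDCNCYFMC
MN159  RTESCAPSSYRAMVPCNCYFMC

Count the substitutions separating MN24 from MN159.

Mismatches occur at site 2 (R→T), site 4 (W→S), site 10 (K→Y), site 15 (D→P).
That gives 4 mismatches out of 22 aligned sites, so the Hamming distance is 4.

4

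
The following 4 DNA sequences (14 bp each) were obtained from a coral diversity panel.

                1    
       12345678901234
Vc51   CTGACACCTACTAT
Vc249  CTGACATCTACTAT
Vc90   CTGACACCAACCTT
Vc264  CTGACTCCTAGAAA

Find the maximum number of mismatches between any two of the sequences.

6

Pairwise Hamming distances:
  Vc51 vs Vc249: 1
  Vc51 vs Vc90: 3
  Vc51 vs Vc264: 4
  Vc249 vs Vc90: 4
  Vc249 vs Vc264: 5
  Vc90 vs Vc264: 6
The largest is 6, between Vc90 and Vc264.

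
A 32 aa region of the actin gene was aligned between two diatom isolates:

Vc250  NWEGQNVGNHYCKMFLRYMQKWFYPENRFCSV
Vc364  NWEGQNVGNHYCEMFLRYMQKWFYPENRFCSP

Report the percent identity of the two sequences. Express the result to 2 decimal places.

Differing sites — 13:K/E; 32:V/P.
30 of the 32 sites match, so the percent identity is 30/32 × 100 = 93.75%.

93.75%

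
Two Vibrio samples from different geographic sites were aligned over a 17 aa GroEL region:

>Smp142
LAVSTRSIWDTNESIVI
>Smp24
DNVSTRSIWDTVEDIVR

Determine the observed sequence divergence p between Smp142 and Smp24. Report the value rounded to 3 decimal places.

0.294

The sequences differ at positions 1 (L/D), 2 (A/N), 12 (N/V), 14 (S/D), 17 (I/R).
There are 5 differences over 17 sites, so p = 5/17 = 0.294.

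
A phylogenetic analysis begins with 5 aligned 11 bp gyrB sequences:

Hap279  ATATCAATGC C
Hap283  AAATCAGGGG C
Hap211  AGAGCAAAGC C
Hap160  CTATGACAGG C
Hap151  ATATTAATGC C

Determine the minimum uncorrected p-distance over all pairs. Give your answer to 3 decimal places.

0.091

Pairwise Hamming distances:
  Hap279 vs Hap283: 4
  Hap279 vs Hap211: 3
  Hap279 vs Hap160: 5
  Hap279 vs Hap151: 1
  Hap283 vs Hap211: 5
  Hap283 vs Hap160: 5
  Hap283 vs Hap151: 5
  Hap211 vs Hap160: 6
  Hap211 vs Hap151: 4
  Hap160 vs Hap151: 5
The smallest is 1 mismatch, between Hap279 and Hap151; p = 1/11 = 0.091.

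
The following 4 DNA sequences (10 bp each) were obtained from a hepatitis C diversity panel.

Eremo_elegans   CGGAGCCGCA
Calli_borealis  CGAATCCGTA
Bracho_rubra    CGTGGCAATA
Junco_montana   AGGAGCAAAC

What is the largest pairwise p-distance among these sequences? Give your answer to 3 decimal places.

0.700

Pairwise Hamming distances:
  Eremo_elegans vs Calli_borealis: 3
  Eremo_elegans vs Bracho_rubra: 5
  Eremo_elegans vs Junco_montana: 5
  Calli_borealis vs Bracho_rubra: 5
  Calli_borealis vs Junco_montana: 7
  Bracho_rubra vs Junco_montana: 5
The largest is 7 mismatches, between Calli_borealis and Junco_montana; p = 7/10 = 0.700.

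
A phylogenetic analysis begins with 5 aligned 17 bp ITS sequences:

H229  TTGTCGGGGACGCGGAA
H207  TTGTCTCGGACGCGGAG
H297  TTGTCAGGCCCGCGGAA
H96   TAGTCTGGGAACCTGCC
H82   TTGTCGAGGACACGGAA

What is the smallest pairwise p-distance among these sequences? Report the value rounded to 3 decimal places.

0.118

Pairwise Hamming distances:
  H229 vs H207: 3
  H229 vs H297: 3
  H229 vs H96: 7
  H229 vs H82: 2
  H207 vs H297: 5
  H207 vs H96: 7
  H207 vs H82: 4
  H297 vs H96: 9
  H297 vs H82: 5
  H96 vs H82: 8
The smallest is 2 mismatches, between H229 and H82; p = 2/17 = 0.118.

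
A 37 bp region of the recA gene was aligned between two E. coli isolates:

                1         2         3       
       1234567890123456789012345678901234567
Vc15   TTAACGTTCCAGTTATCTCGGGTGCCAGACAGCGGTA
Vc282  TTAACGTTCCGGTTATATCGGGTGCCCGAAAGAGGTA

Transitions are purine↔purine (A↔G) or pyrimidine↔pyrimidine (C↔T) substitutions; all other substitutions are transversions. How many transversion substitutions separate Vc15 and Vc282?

Differing sites — 11:A/G (Ti); 17:C/A (Tv); 27:A/C (Tv); 30:C/A (Tv); 33:C/A (Tv).
Of the 5 differences, 1 transition and 4 transversions, so the answer is 4.

4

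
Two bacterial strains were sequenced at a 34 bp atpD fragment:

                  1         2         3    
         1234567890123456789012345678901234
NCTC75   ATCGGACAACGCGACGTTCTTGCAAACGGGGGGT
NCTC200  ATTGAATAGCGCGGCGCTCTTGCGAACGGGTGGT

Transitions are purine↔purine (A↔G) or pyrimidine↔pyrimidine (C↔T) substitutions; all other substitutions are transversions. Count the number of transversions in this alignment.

Mismatches occur at site 3 (C→T, transition), site 5 (G→A, transition), site 7 (C→T, transition), site 9 (A→G, transition), site 14 (A→G, transition), site 17 (T→C, transition), site 24 (A→G, transition), site 31 (G→T, transversion).
Of the 8 differences, 7 transitions and 1 transversion, so the answer is 1.

1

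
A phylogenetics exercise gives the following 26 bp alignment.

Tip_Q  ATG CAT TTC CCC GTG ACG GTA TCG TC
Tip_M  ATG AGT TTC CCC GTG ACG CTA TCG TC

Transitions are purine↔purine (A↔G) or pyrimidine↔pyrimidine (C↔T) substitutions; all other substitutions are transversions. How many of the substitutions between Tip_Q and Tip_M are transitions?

1

The sequences differ at positions 4 (C/A, transversion), 5 (A/G, transition), 19 (G/C, transversion).
Of the 3 differences, 1 transition and 2 transversions, so the answer is 1.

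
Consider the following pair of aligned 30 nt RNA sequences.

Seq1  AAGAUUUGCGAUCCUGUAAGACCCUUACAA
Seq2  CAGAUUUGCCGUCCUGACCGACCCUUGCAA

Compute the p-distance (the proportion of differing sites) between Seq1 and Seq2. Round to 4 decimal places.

Mismatches occur at site 1 (A→C), site 10 (G→C), site 11 (A→G), site 17 (U→A), site 18 (A→C), site 19 (A→C), site 27 (A→G).
There are 7 differences over 30 sites, so p = 7/30 = 0.2333.

0.2333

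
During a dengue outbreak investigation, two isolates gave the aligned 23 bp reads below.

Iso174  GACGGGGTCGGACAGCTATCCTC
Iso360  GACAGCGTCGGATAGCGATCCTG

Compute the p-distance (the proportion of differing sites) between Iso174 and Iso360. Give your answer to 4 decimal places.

Mismatches occur at site 4 (G↔A), site 6 (G↔C), site 13 (C↔T), site 17 (T↔G), site 23 (C↔G).
There are 5 differences over 23 sites, so p = 5/23 = 0.2174.

0.2174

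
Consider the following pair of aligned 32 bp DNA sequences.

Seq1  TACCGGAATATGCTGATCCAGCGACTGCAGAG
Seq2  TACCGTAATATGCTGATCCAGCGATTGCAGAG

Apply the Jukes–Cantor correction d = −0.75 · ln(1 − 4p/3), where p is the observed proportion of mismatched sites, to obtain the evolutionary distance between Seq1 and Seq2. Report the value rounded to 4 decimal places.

0.0653

Differing sites — 6:G/T; 25:C/T.
p = 2/32 = 0.062500.
d = −0.75 · ln(1 − (4/3)·0.062500) = −0.75 · ln(0.916667) = −0.75 · (-0.087011) = 0.0653.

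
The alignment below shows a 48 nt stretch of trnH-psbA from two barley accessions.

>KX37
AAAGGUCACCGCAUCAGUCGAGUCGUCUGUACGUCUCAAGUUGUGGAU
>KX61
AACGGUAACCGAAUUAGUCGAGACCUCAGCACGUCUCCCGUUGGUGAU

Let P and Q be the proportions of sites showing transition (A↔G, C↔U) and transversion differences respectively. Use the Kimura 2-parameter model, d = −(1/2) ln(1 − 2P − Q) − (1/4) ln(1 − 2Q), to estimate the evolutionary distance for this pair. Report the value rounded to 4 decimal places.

0.3072

Differing sites — 3:A/C (Tv); 7:C/A (Tv); 12:C/A (Tv); 15:C/U (Ti); 23:U/A (Tv); 25:G/C (Tv); 28:U/A (Tv); 30:U/C (Ti); 38:A/C (Tv); 39:A/C (Tv); 44:U/G (Tv); 45:G/U (Tv).
Of the 12 differences, 2 transitions and 10 transversions over 48 sites: P = 2/48 = 0.041667, Q = 10/48 = 0.208333.
d = −0.5·ln(0.708333) − 0.25·ln(0.583334) = −0.5·(-0.344841) − 0.25·(-0.538995) = 0.3072.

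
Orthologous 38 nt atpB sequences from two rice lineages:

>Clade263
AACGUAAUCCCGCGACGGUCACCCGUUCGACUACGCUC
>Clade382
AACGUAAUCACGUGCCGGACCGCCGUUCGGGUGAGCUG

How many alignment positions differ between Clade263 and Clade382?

11

Mismatches occur at site 10 (C↔A), site 13 (C↔U), site 15 (A↔C), site 19 (U↔A), site 21 (A↔C), site 22 (C↔G), site 30 (A↔G), site 31 (C↔G), site 33 (A↔G), site 34 (C↔A), site 38 (C↔G).
That gives 11 mismatches out of 38 aligned sites, so the Hamming distance is 11.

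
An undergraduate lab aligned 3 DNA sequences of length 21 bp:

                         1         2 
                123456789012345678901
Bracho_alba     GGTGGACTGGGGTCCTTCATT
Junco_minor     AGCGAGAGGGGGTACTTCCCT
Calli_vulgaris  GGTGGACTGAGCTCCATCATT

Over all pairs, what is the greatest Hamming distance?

12

Pairwise Hamming distances:
  Bracho_alba vs Junco_minor: 9
  Bracho_alba vs Calli_vulgaris: 3
  Junco_minor vs Calli_vulgaris: 12
The largest is 12, between Junco_minor and Calli_vulgaris.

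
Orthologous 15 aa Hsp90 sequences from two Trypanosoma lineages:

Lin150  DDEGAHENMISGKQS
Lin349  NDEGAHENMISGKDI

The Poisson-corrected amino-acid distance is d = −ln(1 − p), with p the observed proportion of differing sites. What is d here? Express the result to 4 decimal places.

The sequences differ at positions 1 (D/N), 14 (Q/D), 15 (S/I).
p = 3/15 = 0.200000.
d = −ln(1 − 0.200000) = −ln(0.800000) = 0.2231.

0.2231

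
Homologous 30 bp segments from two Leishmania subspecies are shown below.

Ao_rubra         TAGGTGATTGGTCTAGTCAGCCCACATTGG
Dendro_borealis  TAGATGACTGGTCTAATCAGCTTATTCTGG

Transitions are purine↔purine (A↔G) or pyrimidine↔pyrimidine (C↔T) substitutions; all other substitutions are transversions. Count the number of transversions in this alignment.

1

The sequences differ at positions 4 (G/A, transition), 8 (T/C, transition), 16 (G/A, transition), 22 (C/T, transition), 23 (C/T, transition), 25 (C/T, transition), 26 (A/T, transversion), 27 (T/C, transition).
Of the 8 differences, 7 transitions and 1 transversion, so the answer is 1.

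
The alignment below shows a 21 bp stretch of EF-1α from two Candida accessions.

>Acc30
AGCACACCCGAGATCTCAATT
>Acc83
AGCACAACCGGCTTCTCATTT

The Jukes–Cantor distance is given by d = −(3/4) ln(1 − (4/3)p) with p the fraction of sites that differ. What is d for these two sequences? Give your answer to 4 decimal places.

0.2865

Differing sites — 7:C/A; 11:A/G; 12:G/C; 13:A/T; 19:A/T.
p = 5/21 = 0.238095.
d = −0.75 · ln(1 − (4/3)·0.238095) = −0.75 · ln(0.682540) = −0.75 · (-0.381934) = 0.2865.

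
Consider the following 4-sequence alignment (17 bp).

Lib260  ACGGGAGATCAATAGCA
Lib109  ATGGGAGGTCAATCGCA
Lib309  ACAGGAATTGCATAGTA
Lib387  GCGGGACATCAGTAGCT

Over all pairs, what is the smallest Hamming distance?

3

Pairwise Hamming distances:
  Lib260 vs Lib109: 3
  Lib260 vs Lib309: 6
  Lib260 vs Lib387: 4
  Lib109 vs Lib309: 8
  Lib109 vs Lib387: 7
  Lib309 vs Lib387: 9
The smallest is 3, between Lib260 and Lib109.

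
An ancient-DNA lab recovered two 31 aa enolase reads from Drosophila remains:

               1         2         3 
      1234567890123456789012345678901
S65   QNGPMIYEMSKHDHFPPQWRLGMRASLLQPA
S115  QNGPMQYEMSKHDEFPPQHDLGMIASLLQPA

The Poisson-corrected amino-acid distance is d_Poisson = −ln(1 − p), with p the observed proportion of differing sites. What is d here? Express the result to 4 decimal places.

Differing sites — 6:I/Q; 14:H/E; 19:W/H; 20:R/D; 24:R/I.
p = 5/31 = 0.161290.
d = −ln(1 − 0.161290) = −ln(0.838710) = 0.1759.

0.1759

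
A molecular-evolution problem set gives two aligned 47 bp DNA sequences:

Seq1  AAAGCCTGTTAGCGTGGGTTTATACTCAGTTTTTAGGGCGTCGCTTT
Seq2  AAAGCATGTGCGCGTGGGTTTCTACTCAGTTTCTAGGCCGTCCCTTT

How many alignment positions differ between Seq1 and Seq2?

Differing sites — 6:C/A; 10:T/G; 11:A/C; 22:A/C; 33:T/C; 38:G/C; 43:G/C.
That gives 7 mismatches out of 47 aligned sites, so the Hamming distance is 7.

7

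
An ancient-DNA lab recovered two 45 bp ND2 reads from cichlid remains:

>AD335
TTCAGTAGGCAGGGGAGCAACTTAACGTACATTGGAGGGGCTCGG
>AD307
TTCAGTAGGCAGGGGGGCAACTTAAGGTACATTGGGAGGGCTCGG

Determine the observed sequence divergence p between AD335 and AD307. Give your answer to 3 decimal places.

Differing sites — 16:A/G; 26:C/G; 36:A/G; 37:G/A.
There are 4 differences over 45 sites, so p = 4/45 = 0.089.

0.089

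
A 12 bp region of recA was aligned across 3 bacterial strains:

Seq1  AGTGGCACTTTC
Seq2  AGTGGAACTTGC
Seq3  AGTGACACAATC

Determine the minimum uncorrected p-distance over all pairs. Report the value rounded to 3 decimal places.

0.167

Pairwise Hamming distances:
  Seq1 vs Seq2: 2
  Seq1 vs Seq3: 3
  Seq2 vs Seq3: 5
The smallest is 2 mismatches, between Seq1 and Seq2; p = 2/12 = 0.167.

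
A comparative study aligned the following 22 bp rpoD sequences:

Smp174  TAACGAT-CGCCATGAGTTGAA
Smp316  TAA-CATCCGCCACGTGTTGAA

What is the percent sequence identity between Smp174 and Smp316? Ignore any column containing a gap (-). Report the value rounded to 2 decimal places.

Excluding the 2 gap columns leaves 20 comparable sites.
The sequences differ at positions 5 (G/C), 14 (T/C), 16 (A/T).
17 of the 20 comparable sites match, so the percent identity is 17/20 × 100 = 85.00%.

85.00%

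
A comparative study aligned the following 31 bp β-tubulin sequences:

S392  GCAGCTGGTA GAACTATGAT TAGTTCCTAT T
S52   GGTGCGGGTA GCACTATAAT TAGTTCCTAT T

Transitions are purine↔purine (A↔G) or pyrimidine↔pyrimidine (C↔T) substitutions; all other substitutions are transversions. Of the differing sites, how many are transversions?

4

Mismatches occur at site 2 (C/G, transversion), site 3 (A/T, transversion), site 6 (T/G, transversion), site 12 (A/C, transversion), site 18 (G/A, transition).
Of the 5 differences, 1 transition and 4 transversions, so the answer is 4.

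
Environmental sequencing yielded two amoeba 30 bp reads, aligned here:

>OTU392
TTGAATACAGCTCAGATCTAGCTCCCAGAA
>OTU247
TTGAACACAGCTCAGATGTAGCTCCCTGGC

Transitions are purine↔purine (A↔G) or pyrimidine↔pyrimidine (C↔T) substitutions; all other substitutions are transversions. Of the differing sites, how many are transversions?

Mismatches occur at site 6 (T→C, transition), site 18 (C→G, transversion), site 27 (A→T, transversion), site 29 (A→G, transition), site 30 (A→C, transversion).
Of the 5 differences, 2 transitions and 3 transversions, so the answer is 3.

3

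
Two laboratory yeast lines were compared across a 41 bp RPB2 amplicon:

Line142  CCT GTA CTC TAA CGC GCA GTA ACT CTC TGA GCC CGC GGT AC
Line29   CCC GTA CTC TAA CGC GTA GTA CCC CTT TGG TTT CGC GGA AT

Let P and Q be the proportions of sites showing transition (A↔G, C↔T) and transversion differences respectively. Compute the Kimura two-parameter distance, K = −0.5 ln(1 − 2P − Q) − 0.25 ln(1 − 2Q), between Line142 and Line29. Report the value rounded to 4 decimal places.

Mismatches occur at site 3 (T→C, transition), site 17 (C→T, transition), site 22 (A→C, transversion), site 24 (T→C, transition), site 27 (C→T, transition), site 30 (A→G, transition), site 31 (G→T, transversion), site 32 (C→T, transition), site 33 (C→T, transition), site 39 (T→A, transversion), site 41 (C→T, transition).
Of the 11 differences, 8 transitions and 3 transversions over 41 sites: P = 8/41 = 0.195122, Q = 3/41 = 0.073171.
d = −0.5·ln(0.536585) − 0.25·ln(0.853658) = −0.5·(-0.622530) − 0.25·(-0.158225) = 0.3508.

0.3508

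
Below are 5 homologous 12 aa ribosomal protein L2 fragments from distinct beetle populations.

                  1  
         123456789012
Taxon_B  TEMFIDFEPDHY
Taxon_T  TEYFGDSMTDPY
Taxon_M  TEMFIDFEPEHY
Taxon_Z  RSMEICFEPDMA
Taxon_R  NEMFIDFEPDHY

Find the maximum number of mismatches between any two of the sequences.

11

Pairwise Hamming distances:
  Taxon_B vs Taxon_T: 6
  Taxon_B vs Taxon_M: 1
  Taxon_B vs Taxon_Z: 6
  Taxon_B vs Taxon_R: 1
  Taxon_T vs Taxon_M: 7
  Taxon_T vs Taxon_Z: 11
  Taxon_T vs Taxon_R: 7
  Taxon_M vs Taxon_Z: 7
  Taxon_M vs Taxon_R: 2
  Taxon_Z vs Taxon_R: 6
The largest is 11, between Taxon_T and Taxon_Z.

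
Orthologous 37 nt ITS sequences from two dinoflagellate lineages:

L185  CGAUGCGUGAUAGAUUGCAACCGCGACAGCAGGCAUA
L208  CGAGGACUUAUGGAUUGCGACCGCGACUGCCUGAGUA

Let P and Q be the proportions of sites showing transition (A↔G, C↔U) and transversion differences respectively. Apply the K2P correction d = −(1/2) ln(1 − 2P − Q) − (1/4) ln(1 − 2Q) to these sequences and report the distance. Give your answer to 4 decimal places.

The sequences differ at positions 4 (U/G, transversion), 6 (C/A, transversion), 7 (G/C, transversion), 9 (G/U, transversion), 12 (A/G, transition), 19 (A/G, transition), 28 (A/U, transversion), 31 (A/C, transversion), 32 (G/U, transversion), 34 (C/A, transversion), 35 (A/G, transition).
Of the 11 differences, 3 transitions and 8 transversions over 37 sites: P = 3/37 = 0.081081, Q = 8/37 = 0.216216.
d = −0.5·ln(0.621622) − 0.25·ln(0.567568) = −0.5·(-0.475423) − 0.25·(-0.566395) = 0.3793.

0.3793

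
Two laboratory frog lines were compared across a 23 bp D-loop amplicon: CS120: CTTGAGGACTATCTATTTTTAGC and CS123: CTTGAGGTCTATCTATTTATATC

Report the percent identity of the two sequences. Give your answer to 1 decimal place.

87.0%

Differing sites — 8:A/T; 19:T/A; 22:G/T.
20 of the 23 sites match, so the percent identity is 20/23 × 100 = 87.0%.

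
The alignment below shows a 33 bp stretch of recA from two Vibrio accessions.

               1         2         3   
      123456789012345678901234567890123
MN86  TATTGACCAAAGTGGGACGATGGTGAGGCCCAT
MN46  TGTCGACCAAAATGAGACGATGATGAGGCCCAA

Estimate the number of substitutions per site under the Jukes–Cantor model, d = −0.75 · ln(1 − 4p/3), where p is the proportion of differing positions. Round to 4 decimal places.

0.2082

Differing sites — 2:A/G; 4:T/C; 12:G/A; 15:G/A; 23:G/A; 33:T/A.
p = 6/33 = 0.181818.
d = −0.75 · ln(1 − (4/3)·0.181818) = −0.75 · ln(0.757576) = −0.75 · (-0.277631) = 0.2082.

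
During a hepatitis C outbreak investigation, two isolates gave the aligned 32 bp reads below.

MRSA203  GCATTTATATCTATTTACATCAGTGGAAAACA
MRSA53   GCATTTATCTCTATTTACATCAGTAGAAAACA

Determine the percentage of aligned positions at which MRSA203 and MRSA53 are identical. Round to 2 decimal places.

Mismatches occur at site 9 (A/C), site 25 (G/A).
30 of the 32 sites match, so the percent identity is 30/32 × 100 = 93.75%.

93.75%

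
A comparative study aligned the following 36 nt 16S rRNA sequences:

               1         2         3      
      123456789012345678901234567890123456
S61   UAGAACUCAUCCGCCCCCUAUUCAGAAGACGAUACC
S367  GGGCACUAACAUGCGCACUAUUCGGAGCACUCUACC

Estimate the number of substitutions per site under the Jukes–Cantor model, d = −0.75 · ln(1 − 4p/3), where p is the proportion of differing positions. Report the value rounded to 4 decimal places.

Mismatches occur at site 1 (U→G), site 2 (A→G), site 4 (A→C), site 8 (C→A), site 10 (U→C), site 11 (C→A), site 12 (C→U), site 15 (C→G), site 17 (C→A), site 24 (A→G), site 27 (A→G), site 28 (G→C), site 31 (G→U), site 32 (A→C).
p = 14/36 = 0.388889.
d = −0.75 · ln(1 − (4/3)·0.388889) = −0.75 · ln(0.481481) = −0.75 · (-0.730889) = 0.5482.

0.5482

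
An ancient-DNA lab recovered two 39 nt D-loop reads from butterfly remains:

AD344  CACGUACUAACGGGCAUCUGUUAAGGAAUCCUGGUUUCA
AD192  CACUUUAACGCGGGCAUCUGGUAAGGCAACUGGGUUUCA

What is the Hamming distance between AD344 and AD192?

Mismatches occur at site 4 (G→U), site 6 (A→U), site 7 (C→A), site 8 (U→A), site 9 (A→C), site 10 (A→G), site 21 (U→G), site 27 (A→C), site 29 (U→A), site 31 (C→U), site 32 (U→G).
That gives 11 mismatches out of 39 aligned sites, so the Hamming distance is 11.

11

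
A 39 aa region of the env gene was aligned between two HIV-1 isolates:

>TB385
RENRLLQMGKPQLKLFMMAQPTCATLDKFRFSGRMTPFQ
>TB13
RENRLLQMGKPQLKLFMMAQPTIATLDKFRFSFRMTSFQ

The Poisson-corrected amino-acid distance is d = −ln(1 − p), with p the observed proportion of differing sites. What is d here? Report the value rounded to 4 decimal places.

0.0800

Differing sites — 23:C/I; 33:G/F; 37:P/S.
p = 3/39 = 0.076923.
d = −ln(1 − 0.076923) = −ln(0.923077) = 0.0800.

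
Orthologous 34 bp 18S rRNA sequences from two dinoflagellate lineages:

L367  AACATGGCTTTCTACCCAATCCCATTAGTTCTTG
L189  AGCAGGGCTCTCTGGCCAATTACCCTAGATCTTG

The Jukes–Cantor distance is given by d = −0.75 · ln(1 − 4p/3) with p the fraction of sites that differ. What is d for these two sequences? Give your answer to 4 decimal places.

Mismatches occur at site 2 (A→G), site 5 (T→G), site 10 (T→C), site 14 (A→G), site 15 (C→G), site 21 (C→T), site 22 (C→A), site 24 (A→C), site 25 (T→C), site 29 (T→A).
p = 10/34 = 0.294118.
d = −0.75 · ln(1 − (4/3)·0.294118) = −0.75 · ln(0.607843) = −0.75 · (-0.497839) = 0.3734.

0.3734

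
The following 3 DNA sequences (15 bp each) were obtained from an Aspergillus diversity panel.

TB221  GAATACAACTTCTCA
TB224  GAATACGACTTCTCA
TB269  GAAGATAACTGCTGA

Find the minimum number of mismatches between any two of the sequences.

Pairwise Hamming distances:
  TB221 vs TB224: 1
  TB221 vs TB269: 4
  TB224 vs TB269: 5
The smallest is 1, between TB221 and TB224.

1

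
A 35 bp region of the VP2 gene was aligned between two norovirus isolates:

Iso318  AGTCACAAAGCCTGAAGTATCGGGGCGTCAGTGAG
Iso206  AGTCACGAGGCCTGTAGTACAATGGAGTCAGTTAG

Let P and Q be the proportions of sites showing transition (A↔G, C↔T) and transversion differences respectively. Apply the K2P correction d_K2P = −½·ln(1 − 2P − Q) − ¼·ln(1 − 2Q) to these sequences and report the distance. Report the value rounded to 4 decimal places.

Mismatches occur at site 7 (A→G, transition), site 9 (A→G, transition), site 15 (A→T, transversion), site 20 (T→C, transition), site 21 (C→A, transversion), site 22 (G→A, transition), site 23 (G→T, transversion), site 26 (C→A, transversion), site 33 (G→T, transversion).
Of the 9 differences, 4 transitions and 5 transversions over 35 sites: P = 4/35 = 0.114286, Q = 5/35 = 0.142857.
d = −0.5·ln(0.628571) − 0.25·ln(0.714286) = −0.5·(-0.464306) − 0.25·(-0.336472) = 0.3163.

0.3163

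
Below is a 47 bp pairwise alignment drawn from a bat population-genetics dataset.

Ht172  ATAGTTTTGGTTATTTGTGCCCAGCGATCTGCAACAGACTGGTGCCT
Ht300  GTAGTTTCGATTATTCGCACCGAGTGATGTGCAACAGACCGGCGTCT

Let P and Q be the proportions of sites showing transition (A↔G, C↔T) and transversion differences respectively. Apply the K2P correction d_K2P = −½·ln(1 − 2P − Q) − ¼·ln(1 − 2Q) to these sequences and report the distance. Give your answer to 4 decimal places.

Differing sites — 1:A/G (Ti); 8:T/C (Ti); 10:G/A (Ti); 16:T/C (Ti); 18:T/C (Ti); 19:G/A (Ti); 22:C/G (Tv); 25:C/T (Ti); 29:C/G (Tv); 40:T/C (Ti); 43:T/C (Ti); 45:C/T (Ti).
Of the 12 differences, 10 transitions and 2 transversions over 47 sites: P = 10/47 = 0.212766, Q = 2/47 = 0.042553.
d = −0.5·ln(0.531915) − 0.25·ln(0.914894) = −0.5·(-0.631272) − 0.25·(-0.088947) = 0.3379.

0.3379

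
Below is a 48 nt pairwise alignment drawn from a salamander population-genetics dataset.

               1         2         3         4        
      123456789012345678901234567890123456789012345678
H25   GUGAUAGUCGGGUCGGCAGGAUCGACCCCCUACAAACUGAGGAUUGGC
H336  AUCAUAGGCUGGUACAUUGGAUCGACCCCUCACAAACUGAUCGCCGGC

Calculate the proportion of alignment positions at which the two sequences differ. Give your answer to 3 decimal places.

The sequences differ at positions 1 (G/A), 3 (G/C), 8 (U/G), 10 (G/U), 14 (C/A), 15 (G/C), 16 (G/A), 17 (C/U), 18 (A/U), 30 (C/U), 31 (U/C), 41 (G/U), 42 (G/C), 43 (A/G), 44 (U/C), 45 (U/C).
There are 16 differences over 48 sites, so p = 16/48 = 0.333.

0.333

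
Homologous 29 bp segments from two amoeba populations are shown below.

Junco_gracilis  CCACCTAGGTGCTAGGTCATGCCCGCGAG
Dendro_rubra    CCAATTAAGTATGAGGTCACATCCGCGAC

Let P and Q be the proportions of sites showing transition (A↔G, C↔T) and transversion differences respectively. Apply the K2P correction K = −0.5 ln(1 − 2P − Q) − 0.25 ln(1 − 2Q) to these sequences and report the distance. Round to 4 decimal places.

0.4991

The sequences differ at positions 4 (C/A, transversion), 5 (C/T, transition), 8 (G/A, transition), 11 (G/A, transition), 12 (C/T, transition), 13 (T/G, transversion), 20 (T/C, transition), 21 (G/A, transition), 22 (C/T, transition), 29 (G/C, transversion).
Of the 10 differences, 7 transitions and 3 transversions over 29 sites: P = 7/29 = 0.241379, Q = 3/29 = 0.103448.
d = −0.5·ln(0.413794) − 0.25·ln(0.793104) = −0.5·(-0.882387) − 0.25·(-0.231801) = 0.4991.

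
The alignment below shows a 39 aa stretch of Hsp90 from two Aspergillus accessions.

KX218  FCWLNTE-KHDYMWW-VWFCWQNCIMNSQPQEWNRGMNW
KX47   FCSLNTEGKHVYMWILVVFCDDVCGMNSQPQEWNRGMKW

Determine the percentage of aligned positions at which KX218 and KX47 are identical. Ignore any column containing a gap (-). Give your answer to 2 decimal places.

75.68%

Excluding the 2 gap columns leaves 37 comparable sites.
Mismatches occur at site 3 (W→S), site 11 (D→V), site 15 (W→I), site 18 (W→V), site 21 (W→D), site 22 (Q→D), site 23 (N→V), site 25 (I→G), site 38 (N→K).
28 of the 37 comparable sites match, so the percent identity is 28/37 × 100 = 75.68%.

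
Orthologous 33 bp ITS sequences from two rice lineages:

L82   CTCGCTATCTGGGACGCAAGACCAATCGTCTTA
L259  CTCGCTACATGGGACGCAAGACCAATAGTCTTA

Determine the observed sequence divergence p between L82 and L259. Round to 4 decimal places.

Mismatches occur at site 8 (T↔C), site 9 (C↔A), site 27 (C↔A).
There are 3 differences over 33 sites, so p = 3/33 = 0.0909.

0.0909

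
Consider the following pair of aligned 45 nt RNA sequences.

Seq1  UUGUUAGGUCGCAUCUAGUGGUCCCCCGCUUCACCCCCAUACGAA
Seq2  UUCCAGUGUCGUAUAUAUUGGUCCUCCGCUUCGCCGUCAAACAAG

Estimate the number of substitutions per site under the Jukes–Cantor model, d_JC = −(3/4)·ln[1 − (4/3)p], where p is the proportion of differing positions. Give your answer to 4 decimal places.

0.4408

Mismatches occur at site 3 (G↔C), site 4 (U↔C), site 5 (U↔A), site 6 (A↔G), site 7 (G↔U), site 12 (C↔U), site 15 (C↔A), site 18 (G↔U), site 25 (C↔U), site 33 (A↔G), site 36 (C↔G), site 37 (C↔U), site 40 (U↔A), site 43 (G↔A), site 45 (A↔G).
p = 15/45 = 0.333333.
d = −0.75 · ln(1 − (4/3)·0.333333) = −0.75 · ln(0.555556) = −0.75 · (-0.587786) = 0.4408.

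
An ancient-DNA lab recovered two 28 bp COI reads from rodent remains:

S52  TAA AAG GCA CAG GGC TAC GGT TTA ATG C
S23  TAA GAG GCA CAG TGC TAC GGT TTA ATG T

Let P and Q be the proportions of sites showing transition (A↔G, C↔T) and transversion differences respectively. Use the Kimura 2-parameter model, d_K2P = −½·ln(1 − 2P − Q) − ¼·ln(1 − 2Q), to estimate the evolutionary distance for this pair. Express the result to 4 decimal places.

0.1169

Mismatches occur at site 4 (A→G, transition), site 13 (G→T, transversion), site 28 (C→T, transition).
Of the 3 differences, 2 transitions and 1 transversion over 28 sites: P = 2/28 = 0.071429, Q = 1/28 = 0.035714.
d = −0.5·ln(0.821428) − 0.25·ln(0.928572) = −0.5·(-0.196711) − 0.25·(-0.074107) = 0.1169.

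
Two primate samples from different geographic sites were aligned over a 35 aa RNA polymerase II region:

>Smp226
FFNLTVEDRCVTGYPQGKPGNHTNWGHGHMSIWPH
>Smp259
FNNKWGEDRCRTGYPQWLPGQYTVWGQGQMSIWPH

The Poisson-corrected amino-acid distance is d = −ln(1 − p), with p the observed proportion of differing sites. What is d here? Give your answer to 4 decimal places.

0.4199

The sequences differ at positions 2 (F/N), 4 (L/K), 5 (T/W), 6 (V/G), 11 (V/R), 17 (G/W), 18 (K/L), 21 (N/Q), 22 (H/Y), 24 (N/V), 27 (H/Q), 29 (H/Q).
p = 12/35 = 0.342857.
d = −ln(1 − 0.342857) = −ln(0.657143) = 0.4199.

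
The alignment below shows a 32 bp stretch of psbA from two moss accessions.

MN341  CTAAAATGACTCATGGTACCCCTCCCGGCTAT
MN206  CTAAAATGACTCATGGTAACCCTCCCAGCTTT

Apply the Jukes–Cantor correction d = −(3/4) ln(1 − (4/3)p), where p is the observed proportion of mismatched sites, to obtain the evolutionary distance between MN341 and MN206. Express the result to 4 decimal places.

The sequences differ at positions 19 (C/A), 27 (G/A), 31 (A/T).
p = 3/32 = 0.093750.
d = −0.75 · ln(1 − (4/3)·0.093750) = −0.75 · ln(0.875000) = −0.75 · (-0.133531) = 0.1001.

0.1001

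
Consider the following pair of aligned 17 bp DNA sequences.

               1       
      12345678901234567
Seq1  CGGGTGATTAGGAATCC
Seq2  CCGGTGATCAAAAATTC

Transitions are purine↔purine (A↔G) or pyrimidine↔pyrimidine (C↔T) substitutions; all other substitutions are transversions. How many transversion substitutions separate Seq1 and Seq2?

The sequences differ at positions 2 (G/C, transversion), 9 (T/C, transition), 11 (G/A, transition), 12 (G/A, transition), 16 (C/T, transition).
Of the 5 differences, 4 transitions and 1 transversion, so the answer is 1.

1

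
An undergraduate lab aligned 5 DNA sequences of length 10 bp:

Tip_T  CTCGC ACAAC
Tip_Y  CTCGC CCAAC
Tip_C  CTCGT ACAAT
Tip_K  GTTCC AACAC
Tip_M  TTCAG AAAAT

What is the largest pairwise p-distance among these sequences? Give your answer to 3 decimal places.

0.700

Pairwise Hamming distances:
  Tip_T vs Tip_Y: 1
  Tip_T vs Tip_C: 2
  Tip_T vs Tip_K: 5
  Tip_T vs Tip_M: 5
  Tip_Y vs Tip_C: 3
  Tip_Y vs Tip_K: 6
  Tip_Y vs Tip_M: 6
  Tip_C vs Tip_K: 7
  Tip_C vs Tip_M: 4
  Tip_K vs Tip_M: 6
The largest is 7 mismatches, between Tip_C and Tip_K; p = 7/10 = 0.700.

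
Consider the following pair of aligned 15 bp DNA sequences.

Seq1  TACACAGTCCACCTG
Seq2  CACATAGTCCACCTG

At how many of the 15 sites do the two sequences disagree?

2

The sequences differ at positions 1 (T/C), 5 (C/T).
That gives 2 mismatches out of 15 aligned sites, so the Hamming distance is 2.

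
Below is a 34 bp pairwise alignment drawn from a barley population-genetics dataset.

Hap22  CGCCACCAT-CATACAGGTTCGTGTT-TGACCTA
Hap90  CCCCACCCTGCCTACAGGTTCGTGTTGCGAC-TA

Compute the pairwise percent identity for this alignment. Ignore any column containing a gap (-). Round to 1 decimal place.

87.1%

Excluding the 3 gap columns leaves 31 comparable sites.
Differing sites — 2:G/C; 8:A/C; 12:A/C; 28:T/C.
27 of the 31 comparable sites match, so the percent identity is 27/31 × 100 = 87.1%.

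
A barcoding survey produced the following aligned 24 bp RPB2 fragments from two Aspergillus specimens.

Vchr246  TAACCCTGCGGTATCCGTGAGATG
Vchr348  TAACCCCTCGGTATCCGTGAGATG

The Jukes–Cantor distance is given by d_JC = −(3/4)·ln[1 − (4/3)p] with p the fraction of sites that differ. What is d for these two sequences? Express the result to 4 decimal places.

0.0883

Differing sites — 7:T/C; 8:G/T.
p = 2/24 = 0.083333.
d = −0.75 · ln(1 − (4/3)·0.083333) = −0.75 · ln(0.888889) = −0.75 · (-0.117783) = 0.0883.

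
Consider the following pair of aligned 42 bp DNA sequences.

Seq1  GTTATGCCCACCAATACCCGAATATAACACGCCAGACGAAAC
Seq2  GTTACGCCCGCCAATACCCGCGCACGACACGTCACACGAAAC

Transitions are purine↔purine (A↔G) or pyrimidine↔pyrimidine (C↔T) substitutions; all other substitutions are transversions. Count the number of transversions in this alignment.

2

Differing sites — 5:T/C (Ti); 10:A/G (Ti); 21:A/C (Tv); 22:A/G (Ti); 23:T/C (Ti); 25:T/C (Ti); 26:A/G (Ti); 32:C/T (Ti); 35:G/C (Tv).
Of the 9 differences, 7 transitions and 2 transversions, so the answer is 2.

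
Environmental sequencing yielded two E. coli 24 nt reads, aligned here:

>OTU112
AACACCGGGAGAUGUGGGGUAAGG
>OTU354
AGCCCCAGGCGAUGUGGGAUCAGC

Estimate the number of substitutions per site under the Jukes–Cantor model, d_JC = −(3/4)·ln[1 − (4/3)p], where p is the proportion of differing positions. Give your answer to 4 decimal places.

0.3694

Mismatches occur at site 2 (A/G), site 4 (A/C), site 7 (G/A), site 10 (A/C), site 19 (G/A), site 21 (A/C), site 24 (G/C).
p = 7/24 = 0.291667.
d = −0.75 · ln(1 − (4/3)·0.291667) = −0.75 · ln(0.611111) = −0.75 · (-0.492477) = 0.3694.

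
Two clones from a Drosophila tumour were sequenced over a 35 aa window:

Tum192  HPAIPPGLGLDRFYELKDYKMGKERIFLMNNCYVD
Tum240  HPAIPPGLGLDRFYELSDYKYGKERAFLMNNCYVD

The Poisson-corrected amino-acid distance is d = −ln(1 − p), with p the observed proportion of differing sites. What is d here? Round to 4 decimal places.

Mismatches occur at site 17 (K↔S), site 21 (M↔Y), site 26 (I↔A).
p = 3/35 = 0.085714.
d = −ln(1 − 0.085714) = −ln(0.914286) = 0.0896.

0.0896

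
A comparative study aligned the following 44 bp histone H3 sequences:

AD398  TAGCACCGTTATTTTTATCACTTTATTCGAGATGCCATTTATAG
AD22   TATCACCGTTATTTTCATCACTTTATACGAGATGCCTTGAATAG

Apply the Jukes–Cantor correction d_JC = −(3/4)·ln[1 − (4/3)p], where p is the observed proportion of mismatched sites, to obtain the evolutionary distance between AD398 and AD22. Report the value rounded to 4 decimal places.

0.1505

The sequences differ at positions 3 (G/T), 16 (T/C), 27 (T/A), 37 (A/T), 39 (T/G), 40 (T/A).
p = 6/44 = 0.136364.
d = −0.75 · ln(1 − (4/3)·0.136364) = −0.75 · ln(0.818181) = −0.75 · (-0.200672) = 0.1505.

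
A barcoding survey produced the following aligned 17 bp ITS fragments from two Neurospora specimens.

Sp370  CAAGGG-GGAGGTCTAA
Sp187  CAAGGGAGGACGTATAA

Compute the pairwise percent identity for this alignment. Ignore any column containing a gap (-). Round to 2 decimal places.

87.50%

Excluding the 1 gap column leaves 16 comparable sites.
Differing sites — 11:G/C; 14:C/A.
14 of the 16 comparable sites match, so the percent identity is 14/16 × 100 = 87.50%.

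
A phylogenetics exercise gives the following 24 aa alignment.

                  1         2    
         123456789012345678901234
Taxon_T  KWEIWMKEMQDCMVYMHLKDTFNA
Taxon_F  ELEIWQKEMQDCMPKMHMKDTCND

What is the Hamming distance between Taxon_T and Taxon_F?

Mismatches occur at site 1 (K↔E), site 2 (W↔L), site 6 (M↔Q), site 14 (V↔P), site 15 (Y↔K), site 18 (L↔M), site 22 (F↔C), site 24 (A↔D).
That gives 8 mismatches out of 24 aligned sites, so the Hamming distance is 8.

8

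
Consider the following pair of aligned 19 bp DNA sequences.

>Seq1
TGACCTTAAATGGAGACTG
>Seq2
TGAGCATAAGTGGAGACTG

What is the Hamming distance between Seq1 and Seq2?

3

Mismatches occur at site 4 (C→G), site 6 (T→A), site 10 (A→G).
That gives 3 mismatches out of 19 aligned sites, so the Hamming distance is 3.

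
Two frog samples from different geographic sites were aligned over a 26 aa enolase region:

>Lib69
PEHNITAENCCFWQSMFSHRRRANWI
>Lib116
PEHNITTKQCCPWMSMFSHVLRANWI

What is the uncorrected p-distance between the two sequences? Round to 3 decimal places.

The sequences differ at positions 7 (A/T), 8 (E/K), 9 (N/Q), 12 (F/P), 14 (Q/M), 20 (R/V), 21 (R/L).
There are 7 differences over 26 sites, so p = 7/26 = 0.269.

0.269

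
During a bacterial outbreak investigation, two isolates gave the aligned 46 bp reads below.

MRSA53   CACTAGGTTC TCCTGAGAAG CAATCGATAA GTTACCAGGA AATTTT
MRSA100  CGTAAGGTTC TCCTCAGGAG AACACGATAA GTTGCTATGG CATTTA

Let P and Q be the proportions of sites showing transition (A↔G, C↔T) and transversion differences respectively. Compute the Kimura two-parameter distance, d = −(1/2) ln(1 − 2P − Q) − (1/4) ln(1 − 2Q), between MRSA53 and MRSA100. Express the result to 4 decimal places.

0.3921

Differing sites — 2:A/G (Ti); 3:C/T (Ti); 4:T/A (Tv); 15:G/C (Tv); 18:A/G (Ti); 21:C/A (Tv); 23:A/C (Tv); 24:T/A (Tv); 34:A/G (Ti); 36:C/T (Ti); 38:G/T (Tv); 40:A/G (Ti); 41:A/C (Tv); 46:T/A (Tv).
Of the 14 differences, 6 transitions and 8 transversions over 46 sites: P = 6/46 = 0.130435, Q = 8/46 = 0.173913.
d = −0.5·ln(0.565217) − 0.25·ln(0.652174) = −0.5·(-0.570546) − 0.25·(-0.427444) = 0.3921.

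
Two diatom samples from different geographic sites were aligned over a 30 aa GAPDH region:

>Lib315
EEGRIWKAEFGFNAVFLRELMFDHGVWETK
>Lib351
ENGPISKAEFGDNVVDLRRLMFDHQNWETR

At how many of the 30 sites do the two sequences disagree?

10

The sequences differ at positions 2 (E/N), 4 (R/P), 6 (W/S), 12 (F/D), 14 (A/V), 16 (F/D), 19 (E/R), 25 (G/Q), 26 (V/N), 30 (K/R).
That gives 10 mismatches out of 30 aligned sites, so the Hamming distance is 10.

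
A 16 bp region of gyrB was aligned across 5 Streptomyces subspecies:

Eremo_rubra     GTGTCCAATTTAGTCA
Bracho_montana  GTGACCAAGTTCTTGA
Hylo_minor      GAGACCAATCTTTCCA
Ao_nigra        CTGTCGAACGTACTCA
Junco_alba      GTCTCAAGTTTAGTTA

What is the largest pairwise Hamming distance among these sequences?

Pairwise Hamming distances:
  Eremo_rubra vs Bracho_montana: 5
  Eremo_rubra vs Hylo_minor: 6
  Eremo_rubra vs Ao_nigra: 5
  Eremo_rubra vs Junco_alba: 4
  Bracho_montana vs Hylo_minor: 6
  Bracho_montana vs Ao_nigra: 8
  Bracho_montana vs Junco_alba: 8
  Hylo_minor vs Ao_nigra: 9
  Hylo_minor vs Junco_alba: 10
  Ao_nigra vs Junco_alba: 8
The largest is 10, between Hylo_minor and Junco_alba.

10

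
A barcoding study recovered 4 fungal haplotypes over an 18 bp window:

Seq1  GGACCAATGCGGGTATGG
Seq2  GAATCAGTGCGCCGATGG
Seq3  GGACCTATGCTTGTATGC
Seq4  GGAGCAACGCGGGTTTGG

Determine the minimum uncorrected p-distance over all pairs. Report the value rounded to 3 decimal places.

0.167

Pairwise Hamming distances:
  Seq1 vs Seq2: 6
  Seq1 vs Seq3: 4
  Seq1 vs Seq4: 3
  Seq2 vs Seq3: 9
  Seq2 vs Seq4: 8
  Seq3 vs Seq4: 7
The smallest is 3 mismatches, between Seq1 and Seq4; p = 3/18 = 0.167.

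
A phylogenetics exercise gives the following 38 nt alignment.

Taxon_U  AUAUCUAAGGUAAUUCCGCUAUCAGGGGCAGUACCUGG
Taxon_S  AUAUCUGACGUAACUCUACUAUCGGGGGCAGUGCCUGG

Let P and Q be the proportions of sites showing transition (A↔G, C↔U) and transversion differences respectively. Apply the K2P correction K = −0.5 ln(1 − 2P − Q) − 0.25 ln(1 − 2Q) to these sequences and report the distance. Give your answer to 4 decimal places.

0.2229

Differing sites — 7:A/G (Ti); 9:G/C (Tv); 14:U/C (Ti); 17:C/U (Ti); 18:G/A (Ti); 24:A/G (Ti); 33:A/G (Ti).
Of the 7 differences, 6 transitions and 1 transversion over 38 sites: P = 6/38 = 0.157895, Q = 1/38 = 0.026316.
d = −0.5·ln(0.657894) − 0.25·ln(0.947368) = −0.5·(-0.418711) − 0.25·(-0.054068) = 0.2229.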